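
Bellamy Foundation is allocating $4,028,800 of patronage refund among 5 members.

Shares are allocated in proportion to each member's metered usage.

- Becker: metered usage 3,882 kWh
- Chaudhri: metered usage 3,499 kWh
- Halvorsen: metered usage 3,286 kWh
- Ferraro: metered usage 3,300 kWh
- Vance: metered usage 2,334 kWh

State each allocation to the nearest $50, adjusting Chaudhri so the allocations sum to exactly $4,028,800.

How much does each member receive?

Sum of metered usage: 16,301.
Proportional shares: Becker 3,882/16,301 × $4,028,800 = 959,438.17; Chaudhri 3,499/16,301 × $4,028,800 = 864,779.53; Halvorsen 3,286/16,301 × $4,028,800 = 812,136.48; Ferraro 3,300/16,301 × $4,028,800 = 815,596.59; Vance 2,334/16,301 × $4,028,800 = 576,849.22.
At nearest $50: Becker $959,450; Chaudhri $864,800; Halvorsen $812,150; Ferraro $815,600; Vance $576,850. Sum = $4,028,850.
Difference $4,028,800 − $4,028,850 = −$50 applied to Chaudhri: Chaudhri becomes $864,750.

Becker: $959,450 · Chaudhri: $864,750 · Halvorsen: $812,150 · Ferraro: $815,600 · Vance: $576,850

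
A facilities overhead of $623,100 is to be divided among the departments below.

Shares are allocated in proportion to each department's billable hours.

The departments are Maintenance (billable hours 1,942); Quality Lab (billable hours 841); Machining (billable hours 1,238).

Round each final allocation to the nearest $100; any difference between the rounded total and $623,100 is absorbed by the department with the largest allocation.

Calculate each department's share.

Total billable hours = 4,021.
Unrounded shares: Maintenance 1,942/4,021 × $623,100 = 300,935.14; Quality Lab 841/4,021 × $623,100 = 130,322.58; Machining 1,238/4,021 × $623,100 = 191,842.28.
Rounded to nearest $100: Maintenance $300,900; Quality Lab $130,300; Machining $191,800. Sum = $623,000.
Difference $623,100 − $623,000 = +$100 applied to largest allocation (Maintenance): Maintenance becomes $301,000.

Maintenance: $301,000; Quality Lab: $130,300; Machining: $191,800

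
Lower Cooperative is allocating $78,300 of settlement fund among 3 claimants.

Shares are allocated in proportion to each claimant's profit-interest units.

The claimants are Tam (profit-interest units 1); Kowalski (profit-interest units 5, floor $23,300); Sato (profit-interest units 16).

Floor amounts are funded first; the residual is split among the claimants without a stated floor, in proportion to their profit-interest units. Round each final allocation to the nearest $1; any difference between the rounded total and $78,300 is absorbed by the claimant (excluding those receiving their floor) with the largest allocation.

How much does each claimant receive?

Guaranteed amounts: Kowalski $23,300. Remaining pool $55,000.
Remaining pool split over remaining profit-interest units 17: Tam 3,235.29 → $3,235; Sato 51,764.71 → $51,765.

Tam: $3,235 · Kowalski: $23,300 · Sato: $51,765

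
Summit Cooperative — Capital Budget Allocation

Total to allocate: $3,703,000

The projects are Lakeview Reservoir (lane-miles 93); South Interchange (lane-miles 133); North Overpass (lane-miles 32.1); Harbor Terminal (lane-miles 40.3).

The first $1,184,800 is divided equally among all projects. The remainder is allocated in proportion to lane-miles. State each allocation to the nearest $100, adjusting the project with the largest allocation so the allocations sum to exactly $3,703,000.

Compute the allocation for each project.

Lakeview Reservoir: $1,081,000 | South Interchange: $1,418,600 | North Overpass: $567,100 | Harbor Terminal: $636,300

First tranche $1,184,800 split equally: $296,200 each.
Remainder $2,518,200 by lane-miles (total 298.4): Lakeview Reservoir 784,827.75 → $784,800; South Interchange 1,122,388.07 → $1,122,400; North Overpass 270,892.16 → $270,900; Harbor Terminal 340,092.02 → $340,100.
Totals: Lakeview Reservoir $296,200 + $784,800 = $1,081,000; South Interchange $296,200 + $1,122,400 = $1,418,600; North Overpass $296,200 + $270,900 = $567,100; Harbor Terminal $296,200 + $340,100 = $636,300.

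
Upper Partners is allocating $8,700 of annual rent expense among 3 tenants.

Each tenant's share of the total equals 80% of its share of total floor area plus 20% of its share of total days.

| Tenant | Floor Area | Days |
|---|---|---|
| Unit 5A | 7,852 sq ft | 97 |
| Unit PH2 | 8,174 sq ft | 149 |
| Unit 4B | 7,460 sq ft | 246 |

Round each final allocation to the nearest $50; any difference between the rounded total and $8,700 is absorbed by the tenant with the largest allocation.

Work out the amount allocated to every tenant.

Totals — floor area 23,486, days 492.
Blended shares (80% floor area + 20% days): Unit 5A 0.3069; Unit PH2 0.3390; Unit 4B 0.3541.
Raw shares: Unit 5A 2,669.96; Unit PH2 2,949.29; Unit 4B 3,080.75.
Rounded to nearest $50: Unit 5A $2,650; Unit PH2 $2,950; Unit 4B $3,100. Sum = $8,700.
No rounding difference to absorb.

Unit 5A: $2,650 · Unit PH2: $2,950 · Unit 4B: $3,100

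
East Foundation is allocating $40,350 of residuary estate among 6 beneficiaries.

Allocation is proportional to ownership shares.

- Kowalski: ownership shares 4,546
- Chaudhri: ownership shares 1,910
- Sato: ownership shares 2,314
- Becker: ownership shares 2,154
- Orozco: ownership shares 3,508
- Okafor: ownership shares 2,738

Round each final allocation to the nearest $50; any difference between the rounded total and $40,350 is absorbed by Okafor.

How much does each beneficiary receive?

Kowalski: $10,700 | Chaudhri: $4,500 | Sato: $5,450 | Becker: $5,050 | Orozco: $8,250 | Okafor: $6,400

Ownership shares total: 17,170.
Pro-rata amounts: Kowalski 4,546/17,170 × $40,350 = 10,683.23; Chaudhri 1,910/17,170 × $40,350 = 4,488.56; Sato 2,314/17,170 × $40,350 = 5,437.97; Becker 2,154/17,170 × $40,350 = 5,061.96; Orozco 3,508/17,170 × $40,350 = 8,243.90; Okafor 2,738/17,170 × $40,350 = 6,434.38.
At nearest $50: Kowalski $10,700; Chaudhri $4,500; Sato $5,450; Becker $5,050; Orozco $8,250; Okafor $6,450. Sum = $40,400.
Difference $40,350 − $40,400 = −$50 applied to Okafor: Okafor becomes $6,400.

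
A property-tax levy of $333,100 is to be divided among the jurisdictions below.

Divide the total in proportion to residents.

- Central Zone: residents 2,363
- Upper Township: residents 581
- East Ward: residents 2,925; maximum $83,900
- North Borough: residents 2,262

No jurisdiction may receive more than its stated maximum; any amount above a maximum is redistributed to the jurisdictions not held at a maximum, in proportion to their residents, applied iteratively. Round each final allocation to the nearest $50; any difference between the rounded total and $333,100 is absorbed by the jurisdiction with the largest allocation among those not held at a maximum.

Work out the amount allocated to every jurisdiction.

Total residents = 8,131.
Pro-rata shares before constraints: Central Zone 96,804.24; Upper Township 23,801.64; East Ward 119,827.51; North Borough 92,666.61.
Capped: East Ward ($83,900); residual $249,200 reallocated over remaining residents 5,206.
Redistributed shares: Central Zone 113,111.72 → $113,100; Upper Township 27,811.22 → $27,800; North Borough 108,277.06 → $108,300.

Central Zone: $113,100 | Upper Township: $27,800 | East Ward: $83,900 | North Borough: $108,300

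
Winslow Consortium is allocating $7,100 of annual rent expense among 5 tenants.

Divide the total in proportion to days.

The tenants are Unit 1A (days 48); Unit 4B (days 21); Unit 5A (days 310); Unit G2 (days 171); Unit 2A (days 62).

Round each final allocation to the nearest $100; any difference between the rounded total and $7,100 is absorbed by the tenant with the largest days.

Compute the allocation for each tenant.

Combined days = 48 + 21 + 310 + 171 + 62 = 612.
Proportional shares: Unit 1A 556.86; Unit 4B 243.63; Unit 5A 3,596.41; Unit G2 1,983.82; Unit 2A 719.28.
After rounding ($100): Unit 1A $600; Unit 4B $200; Unit 5A $3,600; Unit G2 $2,000; Unit 2A $700. Sum = $7,100.
Sum already equals the total — no adjustment.

Unit 1A: $600 | Unit 4B: $200 | Unit 5A: $3,600 | Unit G2: $2,000 | Unit 2A: $700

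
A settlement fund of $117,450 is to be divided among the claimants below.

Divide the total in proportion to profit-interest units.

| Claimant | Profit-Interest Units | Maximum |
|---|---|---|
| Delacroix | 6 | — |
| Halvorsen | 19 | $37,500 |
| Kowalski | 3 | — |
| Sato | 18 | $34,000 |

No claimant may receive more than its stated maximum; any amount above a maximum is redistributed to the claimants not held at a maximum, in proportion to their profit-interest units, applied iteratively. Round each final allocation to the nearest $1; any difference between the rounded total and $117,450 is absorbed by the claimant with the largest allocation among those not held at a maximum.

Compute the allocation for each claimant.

Delacroix: $30,633; Halvorsen: $37,500; Kowalski: $15,317; Sato: $34,000

Combined profit-interest units = 46.
Pro-rata shares before constraints: Delacroix 15,319.57; Halvorsen 48,511.96; Kowalski 7,659.78; Sato 45,958.70.
Capped: Halvorsen ($37,500), Sato ($34,000); remaining pool $45,950 reallocated over remaining profit-interest units 9.
Remaining shares: Delacroix 30,633.33 → $30,633; Kowalski 15,316.67 → $15,317.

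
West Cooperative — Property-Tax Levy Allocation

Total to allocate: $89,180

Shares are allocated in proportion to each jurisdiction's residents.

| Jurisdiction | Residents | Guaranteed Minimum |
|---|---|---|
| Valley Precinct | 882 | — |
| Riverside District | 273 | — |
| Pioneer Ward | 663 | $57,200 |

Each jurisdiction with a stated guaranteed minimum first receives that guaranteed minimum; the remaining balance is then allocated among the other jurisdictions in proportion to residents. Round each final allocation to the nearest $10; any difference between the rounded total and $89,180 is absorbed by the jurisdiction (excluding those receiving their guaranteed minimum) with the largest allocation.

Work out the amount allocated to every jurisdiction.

Minimums first: Pioneer Ward $57,200. Residual $31,980.
Residual split over remaining residents 1,155: Valley Precinct 24,421.09 → $24,420; Riverside District 7,558.91 → $7,560.

Valley Precinct: $24,420 · Riverside District: $7,560 · Pioneer Ward: $57,200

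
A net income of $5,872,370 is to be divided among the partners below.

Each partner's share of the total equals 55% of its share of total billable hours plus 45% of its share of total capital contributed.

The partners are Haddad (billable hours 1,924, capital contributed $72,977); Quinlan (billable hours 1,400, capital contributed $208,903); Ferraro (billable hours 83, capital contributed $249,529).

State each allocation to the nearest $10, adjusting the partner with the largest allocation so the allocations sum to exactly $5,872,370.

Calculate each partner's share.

Haddad: $2,186,830; Quinlan: $2,366,010; Ferraro: $1,319,530

Totals — billable hours 3,407, capital contributed 531,409.
Combined weights (55% billable hours + 45% capital contributed): Haddad 0.3724; Quinlan 0.4029; Ferraro 0.2247.
Pro-rata amounts: Haddad 2,186,830.35; Quinlan 2,366,009.98; Ferraro 1,319,529.67.
At nearest $10: Haddad $2,186,830; Quinlan $2,366,010; Ferraro $1,319,530. Sum = $5,872,370.
Rounded total matches; no reconciliation needed.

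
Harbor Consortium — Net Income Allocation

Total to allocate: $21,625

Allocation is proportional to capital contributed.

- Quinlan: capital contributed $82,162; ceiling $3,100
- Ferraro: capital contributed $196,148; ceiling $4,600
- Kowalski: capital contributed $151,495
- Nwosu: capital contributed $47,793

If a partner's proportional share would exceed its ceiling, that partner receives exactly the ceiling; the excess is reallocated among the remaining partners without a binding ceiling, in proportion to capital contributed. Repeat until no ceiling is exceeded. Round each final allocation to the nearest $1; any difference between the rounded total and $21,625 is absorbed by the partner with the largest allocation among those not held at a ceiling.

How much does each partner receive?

Total capital contributed = 477,598.
Unconstrained shares: Quinlan 3,720.19; Ferraro 8,881.32; Kowalski 6,859.49; Nwosu 2,164.00.
Cap binds for Quinlan ($3,100), Ferraro ($4,600); balance $13,925 reallocated over remaining capital contributed 199,288.
Shares after redistribution: Kowalski 10,585.52 → $10,586; Nwosu 3,339.48 → $3,339.

Quinlan: $3,100; Ferraro: $4,600; Kowalski: $10,586; Nwosu: $3,339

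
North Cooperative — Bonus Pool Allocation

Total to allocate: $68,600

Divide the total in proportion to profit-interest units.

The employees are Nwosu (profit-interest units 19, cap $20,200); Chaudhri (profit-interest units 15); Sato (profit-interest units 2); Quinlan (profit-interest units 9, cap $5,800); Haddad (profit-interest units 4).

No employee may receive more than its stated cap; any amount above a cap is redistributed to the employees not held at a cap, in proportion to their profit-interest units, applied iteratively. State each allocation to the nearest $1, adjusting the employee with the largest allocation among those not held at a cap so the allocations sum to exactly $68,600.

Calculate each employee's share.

Profit-interest units total: 49.
Proportional shares (ignoring caps): Nwosu 26,600.00; Chaudhri 21,000.00; Sato 2,800.00; Quinlan 12,600.00; Haddad 5,600.00.
Capped: Nwosu ($20,200), Quinlan ($5,800); balance $42,600 reallocated over remaining profit-interest units 21.
Remaining shares: Chaudhri 30,428.57 → $30,429; Sato 4,057.14 → $4,057; Haddad 8,114.29 → $8,114.

Nwosu: $20,200; Chaudhri: $30,429; Sato: $4,057; Quinlan: $5,800; Haddad: $8,114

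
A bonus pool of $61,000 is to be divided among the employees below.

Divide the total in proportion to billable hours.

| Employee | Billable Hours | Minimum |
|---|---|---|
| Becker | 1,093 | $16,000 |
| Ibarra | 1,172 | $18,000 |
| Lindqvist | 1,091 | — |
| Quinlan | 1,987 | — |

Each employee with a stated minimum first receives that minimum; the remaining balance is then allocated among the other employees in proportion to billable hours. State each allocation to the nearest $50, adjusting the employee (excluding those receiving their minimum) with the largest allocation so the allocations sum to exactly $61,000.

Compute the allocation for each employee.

Fund the minimums — Becker $16,000; Ibarra $18,000. Balance $27,000.
Balance split over remaining billable hours 3,078: Lindqvist 9,570.18 → $9,550; Quinlan 17,429.82 → $17,450.

Becker: $16,000; Ibarra: $18,000; Lindqvist: $9,550; Quinlan: $17,450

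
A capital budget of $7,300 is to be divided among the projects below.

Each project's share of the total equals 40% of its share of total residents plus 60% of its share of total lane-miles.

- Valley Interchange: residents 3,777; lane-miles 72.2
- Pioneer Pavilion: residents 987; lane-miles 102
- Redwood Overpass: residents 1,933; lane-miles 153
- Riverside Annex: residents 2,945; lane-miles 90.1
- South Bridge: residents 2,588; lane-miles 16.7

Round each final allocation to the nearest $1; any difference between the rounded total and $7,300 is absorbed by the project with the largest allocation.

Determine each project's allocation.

Valley Interchange: $1,630 | Pioneer Pavilion: $1,265 | Redwood Overpass: $2,007 | Riverside Annex: $1,612 | South Bridge: $786

Totals — residents 12,230, lane-miles 434.
Blended shares (40% residents + 60% lane-miles): Valley Interchange 0.2233; Pioneer Pavilion 0.1733; Redwood Overpass 0.2747; Riverside Annex 0.2209; South Bridge 0.1077.
Unrounded shares: Valley Interchange 1,630.44; Pioneer Pavilion 1,265.05; Redwood Overpass 2,005.62; Riverside Annex 1,612.44; South Bridge 786.44.
After rounding ($1): Valley Interchange $1,630; Pioneer Pavilion $1,265; Redwood Overpass $2,006; Riverside Annex $1,612; South Bridge $786. Sum = $7,299.
Difference $7,300 − $7,299 = +$1 applied to largest allocation (Redwood Overpass): Redwood Overpass becomes $2,007.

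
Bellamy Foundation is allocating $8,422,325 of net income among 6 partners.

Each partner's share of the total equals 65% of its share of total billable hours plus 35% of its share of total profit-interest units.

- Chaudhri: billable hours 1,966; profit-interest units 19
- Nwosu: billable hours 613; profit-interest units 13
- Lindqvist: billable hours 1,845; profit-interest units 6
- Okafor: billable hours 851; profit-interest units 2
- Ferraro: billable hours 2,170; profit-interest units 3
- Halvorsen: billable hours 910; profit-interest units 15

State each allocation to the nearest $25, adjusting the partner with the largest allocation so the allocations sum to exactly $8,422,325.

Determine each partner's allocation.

Billable hours total 8,355; profit-interest units total 58.
Composite weights (65% billable hours + 35% profit-interest units): Chaudhri 0.2676; Nwosu 0.1261; Lindqvist 0.1797; Okafor 0.0783; Ferraro 0.1869; Halvorsen 0.1613.
Pro-rata amounts: Chaudhri 2,253,860.51; Nwosu 1,062,377.60; Lindqvist 1,513,859.87; Okafor 659,256.06; Ferraro 1,574,339.00; Halvorsen 1,358,631.96.
After rounding ($25): Chaudhri $2,253,850; Nwosu $1,062,375; Lindqvist $1,513,850; Okafor $659,250; Ferraro $1,574,350; Halvorsen $1,358,625. Sum = $8,422,300.
Difference $8,422,325 − $8,422,300 = +$25 applied to largest allocation (Chaudhri): Chaudhri becomes $2,253,875.

Chaudhri: $2,253,875; Nwosu: $1,062,375; Lindqvist: $1,513,850; Okafor: $659,250; Ferraro: $1,574,350; Halvorsen: $1,358,625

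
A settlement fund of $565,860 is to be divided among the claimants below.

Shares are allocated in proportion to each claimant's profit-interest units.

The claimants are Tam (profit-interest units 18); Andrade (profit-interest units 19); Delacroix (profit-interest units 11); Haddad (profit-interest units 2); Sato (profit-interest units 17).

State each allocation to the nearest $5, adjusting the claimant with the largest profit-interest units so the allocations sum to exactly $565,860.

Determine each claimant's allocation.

Tam: $152,020 · Andrade: $160,475 · Delacroix: $92,900 · Haddad: $16,890 · Sato: $143,575

Profit-interest units total: 67.
Proportional shares: Tam 18/67 × $565,860 = 152,022.09; Andrade 19/67 × $565,860 = 160,467.76; Delacroix 11/67 × $565,860 = 92,902.39; Haddad 2/67 × $565,860 = 16,891.34; Sato 17/67 × $565,860 = 143,576.42.
At nearest $5: Tam $152,020; Andrade $160,470; Delacroix $92,900; Haddad $16,890; Sato $143,575. Sum = $565,855.
Difference $565,860 − $565,855 = +$5 applied to largest profit-interest units (Andrade): Andrade becomes $160,475.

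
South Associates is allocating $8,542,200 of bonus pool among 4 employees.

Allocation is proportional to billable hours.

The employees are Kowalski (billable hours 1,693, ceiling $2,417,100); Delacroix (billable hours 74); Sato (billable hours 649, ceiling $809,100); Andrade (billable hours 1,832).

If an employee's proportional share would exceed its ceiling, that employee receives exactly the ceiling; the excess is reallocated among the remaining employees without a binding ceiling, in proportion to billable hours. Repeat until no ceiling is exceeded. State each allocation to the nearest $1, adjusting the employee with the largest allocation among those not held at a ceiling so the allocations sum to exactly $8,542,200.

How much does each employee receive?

Kowalski: $2,417,100 | Delacroix: $206,392 | Sato: $809,100 | Andrade: $5,109,608

Total billable hours = 4,248.
Pro-rata shares before constraints: Kowalski 3,404,412.57; Delacroix 148,804.80; Sato 1,305,058.33; Andrade 3,683,924.29.
Held at cap: Kowalski ($2,417,100), Sato ($809,100); remaining pool $5,316,000 reallocated over remaining billable hours 1,906.
Shares after redistribution: Delacroix 206,392.44 → $206,392; Andrade 5,109,607.56 → $5,109,608.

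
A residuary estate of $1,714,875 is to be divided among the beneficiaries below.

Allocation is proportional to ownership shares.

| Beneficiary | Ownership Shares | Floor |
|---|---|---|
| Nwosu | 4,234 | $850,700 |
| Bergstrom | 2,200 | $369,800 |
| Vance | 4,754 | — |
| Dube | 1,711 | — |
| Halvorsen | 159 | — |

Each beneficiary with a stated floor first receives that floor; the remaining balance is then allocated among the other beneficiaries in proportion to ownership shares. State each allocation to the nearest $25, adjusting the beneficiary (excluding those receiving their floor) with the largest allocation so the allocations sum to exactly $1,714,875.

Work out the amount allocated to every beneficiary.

Nwosu: $850,700 · Bergstrom: $369,800 · Vance: $354,800 · Dube: $127,700 · Halvorsen: $11,875

Fund the minimums — Nwosu $850,700; Bergstrom $369,800. Residual $494,375.
Residual split over remaining ownership shares 6,624: Vance 354,809.59 → $354,800; Dube 127,698.61 → $127,700; Halvorsen 11,866.79 → $11,875.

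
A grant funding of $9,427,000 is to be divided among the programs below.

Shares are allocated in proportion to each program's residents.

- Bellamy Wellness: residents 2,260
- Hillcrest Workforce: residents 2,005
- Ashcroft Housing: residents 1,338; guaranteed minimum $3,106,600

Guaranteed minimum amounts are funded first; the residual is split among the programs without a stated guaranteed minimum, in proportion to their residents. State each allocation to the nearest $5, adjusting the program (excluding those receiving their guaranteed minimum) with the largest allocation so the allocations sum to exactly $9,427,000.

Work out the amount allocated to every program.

Bellamy Wellness: $3,349,145 | Hillcrest Workforce: $2,971,255 | Ashcroft Housing: $3,106,600

Minimums first: Ashcroft Housing $3,106,600. Balance $6,320,400.
Balance split over remaining residents 4,265: Bellamy Wellness 3,349,145.13 → $3,349,145; Hillcrest Workforce 2,971,254.87 → $2,971,255.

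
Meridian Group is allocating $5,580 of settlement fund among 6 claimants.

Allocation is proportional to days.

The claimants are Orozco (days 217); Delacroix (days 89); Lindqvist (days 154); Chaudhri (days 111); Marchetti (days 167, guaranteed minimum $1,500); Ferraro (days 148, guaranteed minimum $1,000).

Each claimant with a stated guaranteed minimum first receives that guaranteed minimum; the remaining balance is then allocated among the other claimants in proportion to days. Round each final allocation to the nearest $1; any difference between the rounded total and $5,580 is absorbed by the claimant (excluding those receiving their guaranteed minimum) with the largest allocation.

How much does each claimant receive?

Orozco: $1,170 · Delacroix: $480 · Lindqvist: $831 · Chaudhri: $599 · Marchetti: $1,500 · Ferraro: $1,000

Guaranteed amounts: Marchetti $1,500; Ferraro $1,000. Remaining pool $3,080.
Remaining pool split over remaining days 571: Orozco 1,170.51 → $1,171; Delacroix 480.07 → $480; Lindqvist 830.68 → $831; Chaudhri 598.74 → $599.
Rounding difference −$1 applied to Orozco → $1,170.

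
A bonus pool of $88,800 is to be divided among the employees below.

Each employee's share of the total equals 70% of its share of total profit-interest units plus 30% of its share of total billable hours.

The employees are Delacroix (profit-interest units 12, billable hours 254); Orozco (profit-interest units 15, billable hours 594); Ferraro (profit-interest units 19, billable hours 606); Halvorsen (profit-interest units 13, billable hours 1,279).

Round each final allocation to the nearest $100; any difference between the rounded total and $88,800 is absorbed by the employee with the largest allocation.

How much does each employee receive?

Delacroix: $15,100 · Orozco: $21,600 · Ferraro: $25,900 · Halvorsen: $26,200

Profit-interest units total 59; billable hours total 2,733.
Blended shares (70% profit-interest units + 30% billable hours): Delacroix 0.1703; Orozco 0.2432; Ferraro 0.2919; Halvorsen 0.2946.
Pro-rata amounts: Delacroix 15,118.58; Orozco 21,593.42; Ferraro 25,924.63; Halvorsen 26,163.36.
Rounded to nearest $100: Delacroix $15,100; Orozco $21,600; Ferraro $25,900; Halvorsen $26,200. Sum = $88,800.
Rounded total matches; no reconciliation needed.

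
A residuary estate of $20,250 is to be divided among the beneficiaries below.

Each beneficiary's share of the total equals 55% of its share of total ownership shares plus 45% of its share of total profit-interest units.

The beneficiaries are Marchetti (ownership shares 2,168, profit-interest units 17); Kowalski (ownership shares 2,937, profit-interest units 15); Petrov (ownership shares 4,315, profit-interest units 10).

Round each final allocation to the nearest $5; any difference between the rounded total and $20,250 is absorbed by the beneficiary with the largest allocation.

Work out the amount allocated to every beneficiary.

Totals — ownership shares 9,420, profit-interest units 42.
Blended shares (55% ownership shares + 45% profit-interest units): Marchetti 0.3087; Kowalski 0.3322; Petrov 0.3591.
Pro-rata amounts: Marchetti 6,251.67; Kowalski 6,726.95; Petrov 7,271.37.
After rounding ($5): Marchetti $6,250; Kowalski $6,725; Petrov $7,270. Sum = $20,245.
Difference $20,250 − $20,245 = +$5 applied to largest allocation (Petrov): Petrov becomes $7,275.

Marchetti: $6,250 | Kowalski: $6,725 | Petrov: $7,275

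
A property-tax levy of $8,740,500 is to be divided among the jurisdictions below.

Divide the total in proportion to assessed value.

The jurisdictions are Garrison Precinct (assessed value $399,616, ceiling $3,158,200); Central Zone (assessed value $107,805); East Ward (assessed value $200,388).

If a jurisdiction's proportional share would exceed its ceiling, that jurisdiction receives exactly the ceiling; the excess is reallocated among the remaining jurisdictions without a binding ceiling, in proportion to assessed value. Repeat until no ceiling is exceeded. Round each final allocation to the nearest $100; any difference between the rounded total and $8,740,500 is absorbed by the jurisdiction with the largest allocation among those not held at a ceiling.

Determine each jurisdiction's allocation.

Garrison Precinct: $3,158,200 · Central Zone: $1,952,700 · East Ward: $3,629,600

Combined assessed value = 707,809.
Proportional shares (ignoring caps): Garrison Precinct 4,934,726.24; Central Zone 1,331,248.41; East Ward 2,474,525.35.
Capped: Garrison Precinct ($3,158,200); residual $5,582,300 reallocated over remaining assessed value 308,193.
Shares after redistribution: Central Zone 1,952,672.03 → $1,952,700; East Ward 3,629,627.97 → $3,629,600.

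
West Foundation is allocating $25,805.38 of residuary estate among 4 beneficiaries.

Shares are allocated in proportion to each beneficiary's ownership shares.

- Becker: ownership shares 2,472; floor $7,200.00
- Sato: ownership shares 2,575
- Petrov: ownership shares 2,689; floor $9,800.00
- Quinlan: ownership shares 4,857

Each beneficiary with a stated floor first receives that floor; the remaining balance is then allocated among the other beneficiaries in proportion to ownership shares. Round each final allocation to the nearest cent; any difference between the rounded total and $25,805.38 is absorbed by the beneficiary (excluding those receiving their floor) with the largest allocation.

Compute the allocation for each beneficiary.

Becker: $7,200.00 | Sato: $3,050.84 | Petrov: $9,800.00 | Quinlan: $5,754.54

Fund the minimums — Becker $7,200.00; Petrov $9,800.00. Remaining pool $8,805.38.
Remaining pool split over remaining ownership shares 7,432: Sato 3,050.8414 → $3,050.84; Quinlan 5,754.5386 → $5,754.54.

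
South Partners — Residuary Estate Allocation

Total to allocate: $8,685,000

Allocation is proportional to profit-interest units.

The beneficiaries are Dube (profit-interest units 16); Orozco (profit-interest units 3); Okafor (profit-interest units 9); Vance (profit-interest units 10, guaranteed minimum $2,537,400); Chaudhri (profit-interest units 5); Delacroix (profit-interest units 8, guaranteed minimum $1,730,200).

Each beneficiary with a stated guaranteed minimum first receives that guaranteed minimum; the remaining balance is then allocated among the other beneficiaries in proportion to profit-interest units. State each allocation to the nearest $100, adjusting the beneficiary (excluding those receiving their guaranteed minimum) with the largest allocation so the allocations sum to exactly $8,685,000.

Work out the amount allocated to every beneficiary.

Guaranteed amounts: Vance $2,537,400; Delacroix $1,730,200. Remaining pool $4,417,400.
Remaining pool split over remaining profit-interest units 33: Dube 2,141,769.70 → $2,141,800; Orozco 401,581.82 → $401,600; Okafor 1,204,745.45 → $1,204,700; Chaudhri 669,303.03 → $669,300.

Dube: $2,141,800 · Orozco: $401,600 · Okafor: $1,204,700 · Vance: $2,537,400 · Chaudhri: $669,300 · Delacroix: $1,730,200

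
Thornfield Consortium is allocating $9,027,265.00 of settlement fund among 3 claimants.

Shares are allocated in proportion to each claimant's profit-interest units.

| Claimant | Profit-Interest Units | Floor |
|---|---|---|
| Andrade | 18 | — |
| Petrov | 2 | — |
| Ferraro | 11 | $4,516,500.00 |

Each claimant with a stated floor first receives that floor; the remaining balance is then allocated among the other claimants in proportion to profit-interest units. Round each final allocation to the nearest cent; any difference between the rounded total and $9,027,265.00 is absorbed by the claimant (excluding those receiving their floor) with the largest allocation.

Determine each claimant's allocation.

Andrade: $4,059,688.50 | Petrov: $451,076.50 | Ferraro: $4,516,500.00

Guaranteed amounts: Ferraro $4,516,500.00. Residual $4,510,765.00.
Residual split over remaining profit-interest units 20: Andrade 4,059,688.5000 → $4,059,688.50; Petrov 451,076.5000 → $451,076.50.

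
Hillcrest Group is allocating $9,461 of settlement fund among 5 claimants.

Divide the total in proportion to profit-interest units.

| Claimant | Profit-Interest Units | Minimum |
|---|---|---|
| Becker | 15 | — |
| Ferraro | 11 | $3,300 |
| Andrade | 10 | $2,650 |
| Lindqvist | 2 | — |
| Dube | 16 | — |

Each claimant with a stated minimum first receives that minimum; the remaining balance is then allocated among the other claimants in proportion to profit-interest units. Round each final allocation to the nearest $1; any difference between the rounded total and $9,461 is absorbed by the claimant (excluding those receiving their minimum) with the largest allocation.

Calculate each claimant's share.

Becker: $1,596; Ferraro: $3,300; Andrade: $2,650; Lindqvist: $213; Dube: $1,702

Fund the minimums — Ferraro $3,300; Andrade $2,650. Balance $3,511.
Balance split over remaining profit-interest units 33: Becker 1,595.91 → $1,596; Lindqvist 212.79 → $213; Dube 1,702.30 → $1,702.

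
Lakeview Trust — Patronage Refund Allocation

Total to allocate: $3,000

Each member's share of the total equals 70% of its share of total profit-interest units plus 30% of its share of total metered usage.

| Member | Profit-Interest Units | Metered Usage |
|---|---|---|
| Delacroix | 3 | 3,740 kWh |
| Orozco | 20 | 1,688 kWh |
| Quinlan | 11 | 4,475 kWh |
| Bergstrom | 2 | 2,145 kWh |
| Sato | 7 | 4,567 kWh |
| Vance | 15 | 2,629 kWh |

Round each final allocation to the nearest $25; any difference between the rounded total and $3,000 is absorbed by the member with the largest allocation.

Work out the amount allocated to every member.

Totals — profit-interest units 58, metered usage 19,244.
Blended shares (70% profit-interest units + 30% metered usage): Delacroix 0.0945; Orozco 0.2677; Quinlan 0.2025; Bergstrom 0.0576; Sato 0.1557; Vance 0.2220.
Pro-rata amounts: Delacroix 283.53; Orozco 803.08; Quinlan 607.56; Bergstrom 172.73; Sato 467.04; Vance 666.06.
After rounding ($25): Delacroix $275; Orozco $800; Quinlan $600; Bergstrom $175; Sato $475; Vance $675. Sum = $3,000.
Sum already equals the total — no adjustment.

Delacroix: $275 · Orozco: $800 · Quinlan: $600 · Bergstrom: $175 · Sato: $475 · Vance: $675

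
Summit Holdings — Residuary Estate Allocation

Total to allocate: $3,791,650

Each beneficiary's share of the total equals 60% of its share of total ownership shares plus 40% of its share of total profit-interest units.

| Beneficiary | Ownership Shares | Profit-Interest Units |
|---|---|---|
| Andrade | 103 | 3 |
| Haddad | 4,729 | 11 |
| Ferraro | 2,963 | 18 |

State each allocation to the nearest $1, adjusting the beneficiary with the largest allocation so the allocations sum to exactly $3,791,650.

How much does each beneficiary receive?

Andrade: $172,248; Haddad: $1,901,522; Ferraro: $1,717,880

Ownership shares total 7,795; profit-interest units total 32.
Blended shares (60% ownership shares + 40% profit-interest units): Andrade 0.0454; Haddad 0.5015; Ferraro 0.4531.
Raw shares: Andrade 172,247.68; Haddad 1,901,522.20; Ferraro 1,717,880.12.
After rounding ($1): Andrade $172,248; Haddad $1,901,522; Ferraro $1,717,880. Sum = $3,791,650.
Rounded total matches; no reconciliation needed.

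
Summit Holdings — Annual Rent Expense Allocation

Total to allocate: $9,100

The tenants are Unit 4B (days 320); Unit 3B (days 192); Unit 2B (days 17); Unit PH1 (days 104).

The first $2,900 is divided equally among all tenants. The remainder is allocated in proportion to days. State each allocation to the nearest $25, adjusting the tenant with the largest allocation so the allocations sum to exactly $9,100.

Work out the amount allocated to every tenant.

Unit 4B: $3,850 · Unit 3B: $2,600 · Unit 2B: $900 · Unit PH1: $1,750

Equal tier: $2,900 ÷ 4 = $725 apiece.
Remainder $6,200 by days (total 633): Unit 4B 3,134.28 → $3,125; Unit 3B 1,880.57 → $1,875; Unit 2B 166.51 → $175; Unit PH1 1,018.64 → $1,025.
Totals: Unit 4B $725 + $3,125 = $3,850; Unit 3B $725 + $1,875 = $2,600; Unit 2B $725 + $175 = $900; Unit PH1 $725 + $1,025 = $1,750.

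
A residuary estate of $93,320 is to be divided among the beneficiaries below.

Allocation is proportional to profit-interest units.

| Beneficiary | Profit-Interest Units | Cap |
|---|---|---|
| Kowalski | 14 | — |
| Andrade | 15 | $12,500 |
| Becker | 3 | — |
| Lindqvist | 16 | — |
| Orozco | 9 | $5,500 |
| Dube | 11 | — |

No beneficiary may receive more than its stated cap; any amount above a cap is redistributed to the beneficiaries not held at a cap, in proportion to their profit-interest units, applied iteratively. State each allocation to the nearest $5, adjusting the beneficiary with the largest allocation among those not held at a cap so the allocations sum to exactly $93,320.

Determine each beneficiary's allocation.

Combined profit-interest units = 68.
Pro-rata shares before constraints: Kowalski 19,212.94; Andrade 20,585.29; Becker 4,117.06; Lindqvist 21,957.65; Orozco 12,351.18; Dube 15,095.88.
Capped: Andrade ($12,500), Orozco ($5,500); remaining pool $75,320 reallocated over remaining profit-interest units 44.
Redistributed shares: Kowalski 23,965.45 → $23,965; Becker 5,135.45 → $5,135; Lindqvist 27,389.09 → $27,390; Dube 18,830.00 → $18,830.

Kowalski: $23,965 · Andrade: $12,500 · Becker: $5,135 · Lindqvist: $27,390 · Orozco: $5,500 · Dube: $18,830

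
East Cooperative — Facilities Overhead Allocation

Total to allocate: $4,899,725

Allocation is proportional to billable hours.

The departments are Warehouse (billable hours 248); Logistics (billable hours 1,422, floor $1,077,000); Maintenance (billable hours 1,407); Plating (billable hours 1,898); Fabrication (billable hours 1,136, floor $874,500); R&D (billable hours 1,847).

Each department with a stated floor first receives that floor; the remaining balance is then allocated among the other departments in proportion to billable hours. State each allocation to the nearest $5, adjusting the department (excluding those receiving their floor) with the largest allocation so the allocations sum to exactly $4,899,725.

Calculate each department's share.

Fund the minimums — Logistics $1,077,000; Fabrication $874,500. Remaining pool $2,948,225.
Remaining pool split over remaining billable hours 5,400: Warehouse 135,399.96 → $135,400; Maintenance 768,176.40 → $768,175; Plating 1,036,246.49 → $1,036,245; R&D 1,008,402.14 → $1,008,400.
Rounding difference +$5 applied to Plating → $1,036,250.

Warehouse: $135,400; Logistics: $1,077,000; Maintenance: $768,175; Plating: $1,036,250; Fabrication: $874,500; R&D: $1,008,400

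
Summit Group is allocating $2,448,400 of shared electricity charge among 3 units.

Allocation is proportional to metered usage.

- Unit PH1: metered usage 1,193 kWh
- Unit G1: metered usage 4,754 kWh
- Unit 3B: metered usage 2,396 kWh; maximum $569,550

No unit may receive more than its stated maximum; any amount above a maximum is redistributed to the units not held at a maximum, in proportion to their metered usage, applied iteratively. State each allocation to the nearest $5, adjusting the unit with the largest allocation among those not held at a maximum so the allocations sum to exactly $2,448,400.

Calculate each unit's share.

Unit PH1: $376,905 · Unit G1: $1,501,945 · Unit 3B: $569,550

Total metered usage = 8,343.
Proportional shares (ignoring caps): Unit PH1 350,106.82; Unit G1 1,395,144.86; Unit 3B 703,148.32.
Held at cap: Unit 3B ($569,550); remaining pool $1,878,850 reallocated over remaining metered usage 5,947.
Remaining shares: Unit PH1 376,907.36 → $376,905; Unit G1 1,501,942.64 → $1,501,945.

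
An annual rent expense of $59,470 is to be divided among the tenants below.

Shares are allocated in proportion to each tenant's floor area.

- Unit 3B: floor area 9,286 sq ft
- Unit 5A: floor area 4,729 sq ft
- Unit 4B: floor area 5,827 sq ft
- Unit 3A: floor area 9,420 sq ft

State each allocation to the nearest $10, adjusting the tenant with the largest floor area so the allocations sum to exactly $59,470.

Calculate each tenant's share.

Floor area total: 9,286 + 4,729 + 5,827 + 9,420 = 29,262.
Unrounded shares: Unit 3B 18,872.20; Unit 5A 9,610.88; Unit 4B 11,842.38; Unit 3A 19,144.54.
Rounded to nearest $10: Unit 3B $18,870; Unit 5A $9,610; Unit 4B $11,840; Unit 3A $19,140. Sum = $59,460.
Difference $59,470 − $59,460 = +$10 applied to largest floor area (Unit 3A): Unit 3A becomes $19,150.

Unit 3B: $18,870; Unit 5A: $9,610; Unit 4B: $11,840; Unit 3A: $19,150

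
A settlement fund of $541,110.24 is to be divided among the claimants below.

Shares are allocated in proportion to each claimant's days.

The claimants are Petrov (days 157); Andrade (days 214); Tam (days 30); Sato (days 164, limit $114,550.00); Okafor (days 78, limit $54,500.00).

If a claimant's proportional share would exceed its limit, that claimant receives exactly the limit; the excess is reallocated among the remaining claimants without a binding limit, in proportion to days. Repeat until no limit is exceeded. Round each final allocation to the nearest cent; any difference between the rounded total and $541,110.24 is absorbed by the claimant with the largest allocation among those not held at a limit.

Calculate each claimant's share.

Combined days = 643.
Unconstrained shares: Petrov 132,121.7849; Andrade 180,089.5667; Tam 25,246.2009; Sato 138,012.5651; Okafor 65,640.1224.
Capped: Sato ($114,550.00), Okafor ($54,500.00); balance $372,060.24 reallocated over remaining days 401.
Remaining shares: Petrov 145,669.4705 → $145,669.47; Andrade 198,555.8388 → $198,555.84; Tam 27,834.9307 → $27,834.93.

Petrov: $145,669.47 | Andrade: $198,555.84 | Tam: $27,834.93 | Sato: $114,550.00 | Okafor: $54,500.00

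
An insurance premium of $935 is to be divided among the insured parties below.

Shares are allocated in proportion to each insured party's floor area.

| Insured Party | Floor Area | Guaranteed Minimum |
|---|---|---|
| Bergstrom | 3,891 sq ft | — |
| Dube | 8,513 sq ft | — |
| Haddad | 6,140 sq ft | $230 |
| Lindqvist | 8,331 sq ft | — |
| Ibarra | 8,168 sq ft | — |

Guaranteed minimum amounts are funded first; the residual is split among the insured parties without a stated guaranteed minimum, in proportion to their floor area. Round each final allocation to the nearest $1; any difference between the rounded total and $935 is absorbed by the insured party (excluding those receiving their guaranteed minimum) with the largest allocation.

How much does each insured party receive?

Fund the minimums — Haddad $230. Remaining pool $705.
Remaining pool split over remaining floor area 28,903: Bergstrom 94.91 → $95; Dube 207.65 → $208; Lindqvist 203.21 → $203; Ibarra 199.23 → $199.

Bergstrom: $95; Dube: $208; Haddad: $230; Lindqvist: $203; Ibarra: $199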